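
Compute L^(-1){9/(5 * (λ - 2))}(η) 9 * exp(2 * η)/5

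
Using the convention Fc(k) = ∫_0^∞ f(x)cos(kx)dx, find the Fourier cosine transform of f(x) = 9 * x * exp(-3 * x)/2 9 * (9 - k^2)/(2 * (k^2 + 9)^2)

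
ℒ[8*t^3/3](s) 16/s^4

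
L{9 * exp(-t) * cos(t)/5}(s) 9 * (s + 1)/(5 * ((s + 1)^2 + 1))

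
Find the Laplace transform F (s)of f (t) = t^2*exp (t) 2/ (s - 1)^3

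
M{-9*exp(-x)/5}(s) -9*gamma(s)/5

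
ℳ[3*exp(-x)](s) 3*gamma(s)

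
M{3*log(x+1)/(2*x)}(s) -3*pi*csc(pi*s)/(2*s - 2)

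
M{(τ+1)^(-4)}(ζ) gamma(ζ)*gamma(4 - ζ)/6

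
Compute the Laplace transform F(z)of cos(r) z/(z^2+1)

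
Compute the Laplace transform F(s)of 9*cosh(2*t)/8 9*s/(8*(s^2 - 4))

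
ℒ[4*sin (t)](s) 4/ (s^2 + 1)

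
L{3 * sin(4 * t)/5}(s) 12/(5 * (s^2+16))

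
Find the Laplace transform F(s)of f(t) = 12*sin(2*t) 24/(s^2 + 4)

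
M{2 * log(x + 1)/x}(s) -2 * pi * csc(pi * s)/(s - 1)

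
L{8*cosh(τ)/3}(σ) 8*σ/(3*(σ^2 - 1))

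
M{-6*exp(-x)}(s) -6*gamma(s)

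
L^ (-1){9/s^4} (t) 3 * t^3/2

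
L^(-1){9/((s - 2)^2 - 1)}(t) 9 * exp(2 * t) * sinh(t)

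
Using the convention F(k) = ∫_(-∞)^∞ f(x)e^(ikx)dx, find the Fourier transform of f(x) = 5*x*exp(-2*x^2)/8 5*sqrt(2)*I*sqrt(pi)*k*exp(-k^2/8)/64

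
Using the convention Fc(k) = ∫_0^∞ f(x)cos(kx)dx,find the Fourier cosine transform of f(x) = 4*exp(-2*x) 8/(k^2+4)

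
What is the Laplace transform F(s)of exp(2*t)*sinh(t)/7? 1/(7*((s - 2)^2-1))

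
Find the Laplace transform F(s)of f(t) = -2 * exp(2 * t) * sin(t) -2/((s - 2)^2 + 1)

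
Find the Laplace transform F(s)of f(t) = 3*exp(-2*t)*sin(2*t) 6/((s + 2)^2 + 4)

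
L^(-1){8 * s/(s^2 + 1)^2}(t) 4 * t * sin(t)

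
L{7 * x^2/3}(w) 14/(3 * w^3)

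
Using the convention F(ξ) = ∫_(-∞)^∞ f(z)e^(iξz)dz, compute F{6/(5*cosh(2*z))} 3*pi/(5*cosh(pi*ξ/4))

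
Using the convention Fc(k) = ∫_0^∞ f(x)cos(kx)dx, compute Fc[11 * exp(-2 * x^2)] 11 * sqrt(2) * sqrt(pi) * exp(-k^2/8)/4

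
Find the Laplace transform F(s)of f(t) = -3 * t -3/s^2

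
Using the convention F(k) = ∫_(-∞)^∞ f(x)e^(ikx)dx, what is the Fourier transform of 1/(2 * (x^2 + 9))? pi * exp(-3 * Abs(k))/6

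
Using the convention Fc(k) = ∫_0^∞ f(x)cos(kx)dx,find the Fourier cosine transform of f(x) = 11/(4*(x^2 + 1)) 11*pi*exp(-k)/8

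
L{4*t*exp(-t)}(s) 4/(s + 1)^2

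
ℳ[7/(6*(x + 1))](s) 7*pi*csc(pi*s)/6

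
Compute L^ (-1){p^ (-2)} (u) u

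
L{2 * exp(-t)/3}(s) 2/(3 * (s + 1))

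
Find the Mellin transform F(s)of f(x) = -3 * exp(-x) -3 * gamma(s)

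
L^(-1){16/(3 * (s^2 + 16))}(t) 4 * sin(4 * t)/3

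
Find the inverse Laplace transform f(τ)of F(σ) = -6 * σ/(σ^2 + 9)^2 -τ * sin(3 * τ)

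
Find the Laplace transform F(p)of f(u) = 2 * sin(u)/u 2 * atan(1/p)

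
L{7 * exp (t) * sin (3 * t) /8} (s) 21/ (8 * ( (s - 1) ^2 + 9) ) 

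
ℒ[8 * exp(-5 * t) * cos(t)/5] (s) 8 * (s + 5)/(5 * ((s + 5)^2 + 1))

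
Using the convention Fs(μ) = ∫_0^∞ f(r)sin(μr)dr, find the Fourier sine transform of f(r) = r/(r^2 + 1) pi*exp(-μ)/2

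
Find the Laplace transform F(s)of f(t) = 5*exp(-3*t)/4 5/(4*(s + 3))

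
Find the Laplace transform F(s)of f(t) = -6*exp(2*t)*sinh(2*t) -12/(s*(s - 4))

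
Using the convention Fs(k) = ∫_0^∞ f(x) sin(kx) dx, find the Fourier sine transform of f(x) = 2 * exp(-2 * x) 2 * k/(k^2 + 4) 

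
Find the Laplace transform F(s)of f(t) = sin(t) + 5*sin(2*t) 1/(s^2 + 1) + 10/(s^2 + 4)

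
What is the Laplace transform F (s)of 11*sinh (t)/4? 11/ (4*(s^2 - 1))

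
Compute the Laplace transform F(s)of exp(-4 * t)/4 1/(4 * (s+4))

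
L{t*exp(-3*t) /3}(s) 1/(3*(s + 3) ^2) 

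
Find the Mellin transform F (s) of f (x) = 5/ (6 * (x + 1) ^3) 5 * pi * (s - 2) * (s - 1) / (12 * sin (pi * s) ) 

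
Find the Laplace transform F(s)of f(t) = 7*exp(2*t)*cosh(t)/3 7*(s - 2)/(3*((s - 2)^2 - 1))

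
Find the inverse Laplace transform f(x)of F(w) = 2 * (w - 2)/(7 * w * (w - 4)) 2 * exp(2 * x) * cosh(2 * x)/7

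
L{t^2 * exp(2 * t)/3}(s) 2/(3 * (s - 2)^3)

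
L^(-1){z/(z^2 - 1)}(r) cosh(r)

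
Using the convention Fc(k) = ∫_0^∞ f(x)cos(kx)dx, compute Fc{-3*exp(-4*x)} -12/(k^2 + 16)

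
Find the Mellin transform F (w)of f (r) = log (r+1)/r -pi * csc (pi * w)/ (w - 1)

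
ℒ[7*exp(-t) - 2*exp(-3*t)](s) 7/(s + 1) - 2/(s + 3) 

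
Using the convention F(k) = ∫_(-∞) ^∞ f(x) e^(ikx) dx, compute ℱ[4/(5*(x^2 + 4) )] 2*pi*exp(-2*Abs(k) ) /5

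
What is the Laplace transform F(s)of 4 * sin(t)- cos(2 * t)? 4/(s^2 + 1)- s/(s^2 + 4)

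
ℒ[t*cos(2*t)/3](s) (s^2 - 4)/(3*(s^2 + 4)^2)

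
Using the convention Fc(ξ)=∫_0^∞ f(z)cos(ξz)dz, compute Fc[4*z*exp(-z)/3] 4*(1 - ξ^2)/(3*(ξ^2 + 1)^2)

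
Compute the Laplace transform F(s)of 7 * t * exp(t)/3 7/(3 * (s - 1)^2)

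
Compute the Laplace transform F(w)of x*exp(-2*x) (w+2)^(-2)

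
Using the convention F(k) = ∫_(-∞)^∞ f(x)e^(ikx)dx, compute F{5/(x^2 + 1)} 5*pi*exp(-Abs(k))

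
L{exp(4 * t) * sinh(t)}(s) 1/((s - 4)^2 - 1)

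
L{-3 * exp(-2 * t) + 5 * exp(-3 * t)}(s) 5/(s + 3) - 3/(s + 2)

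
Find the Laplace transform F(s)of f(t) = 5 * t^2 10/s^3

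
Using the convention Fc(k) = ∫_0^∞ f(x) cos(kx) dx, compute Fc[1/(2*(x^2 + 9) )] pi*exp(-3*k) /12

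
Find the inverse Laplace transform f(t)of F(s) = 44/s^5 11*t^4/6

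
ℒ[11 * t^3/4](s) 33/(2 * s^4)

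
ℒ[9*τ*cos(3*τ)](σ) 9*(σ^2 - 9)/(σ^2 + 9)^2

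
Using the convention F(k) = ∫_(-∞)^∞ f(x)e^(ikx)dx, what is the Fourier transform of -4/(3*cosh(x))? -4*pi/(3*cosh(pi*k/2))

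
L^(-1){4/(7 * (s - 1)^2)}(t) 4 * t * exp(t)/7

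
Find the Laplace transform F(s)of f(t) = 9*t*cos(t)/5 9*(s^2 - 1)/(5*(s^2 + 1)^2)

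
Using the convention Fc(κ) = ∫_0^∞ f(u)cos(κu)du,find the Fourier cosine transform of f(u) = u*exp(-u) (1 - κ^2)/(κ^2+1)^2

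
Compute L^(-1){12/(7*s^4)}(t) 2*t^3/7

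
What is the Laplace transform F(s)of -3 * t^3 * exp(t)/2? -9/(s - 1)^4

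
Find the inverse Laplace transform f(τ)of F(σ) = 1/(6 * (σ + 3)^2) τ * exp(-3 * τ)/6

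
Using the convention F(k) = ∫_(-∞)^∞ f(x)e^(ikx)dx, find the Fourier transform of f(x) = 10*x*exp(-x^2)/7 5*I*sqrt(pi)*k*exp(-k^2/4)/7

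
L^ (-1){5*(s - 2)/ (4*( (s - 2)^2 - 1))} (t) 5*exp (2*t)*cosh (t)/4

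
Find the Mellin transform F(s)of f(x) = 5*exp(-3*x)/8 5*gamma(s)/(8*3^s)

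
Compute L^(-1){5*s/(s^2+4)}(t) 5*cos(2*t)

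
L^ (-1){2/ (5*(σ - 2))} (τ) 2*exp (2*τ)/5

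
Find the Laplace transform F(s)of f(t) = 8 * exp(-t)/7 8/(7 * (s + 1))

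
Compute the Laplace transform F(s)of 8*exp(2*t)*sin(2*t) 16/((s - 2)^2 + 4)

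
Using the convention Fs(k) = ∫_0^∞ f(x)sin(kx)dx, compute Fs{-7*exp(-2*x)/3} -7*k/(3*k^2 + 12)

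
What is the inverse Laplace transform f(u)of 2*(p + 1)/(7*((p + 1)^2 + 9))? 2*exp(-u)*cos(3*u)/7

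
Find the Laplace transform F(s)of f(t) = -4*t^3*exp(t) -24/(s - 1)^4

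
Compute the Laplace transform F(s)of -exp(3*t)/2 -1/(2*s - 6)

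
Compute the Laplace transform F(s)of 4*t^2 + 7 7/s + 8/s^3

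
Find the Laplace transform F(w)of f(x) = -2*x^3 -12/w^4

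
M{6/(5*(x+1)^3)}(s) 3*pi*(s - 2)*(s - 1)/(5*sin(pi*s))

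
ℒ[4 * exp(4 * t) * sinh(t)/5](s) 4/(5 * ((s - 4)^2 - 1))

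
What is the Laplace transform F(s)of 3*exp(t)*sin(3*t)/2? 9/(2*((s - 1)^2+9))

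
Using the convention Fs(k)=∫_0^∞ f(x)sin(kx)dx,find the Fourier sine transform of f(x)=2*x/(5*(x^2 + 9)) pi*exp(-3*k)/5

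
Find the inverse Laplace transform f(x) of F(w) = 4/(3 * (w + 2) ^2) 4 * x * exp(-2 * x) /3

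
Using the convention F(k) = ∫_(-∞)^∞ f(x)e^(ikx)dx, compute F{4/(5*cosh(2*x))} 2*pi/(5*cosh(pi*k/4))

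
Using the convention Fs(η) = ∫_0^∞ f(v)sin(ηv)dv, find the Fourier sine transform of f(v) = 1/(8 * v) pi/16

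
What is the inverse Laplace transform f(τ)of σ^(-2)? τ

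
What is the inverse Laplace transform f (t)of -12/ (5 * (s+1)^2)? -12 * t * exp (-t)/5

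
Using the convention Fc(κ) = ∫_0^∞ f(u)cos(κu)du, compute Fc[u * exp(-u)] (1 - κ^2)/(κ^2 + 1)^2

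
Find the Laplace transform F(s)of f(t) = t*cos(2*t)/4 (s^2 - 4)/(4*(s^2 + 4)^2)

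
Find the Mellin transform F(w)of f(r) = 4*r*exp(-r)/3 4*gamma(w + 1)/3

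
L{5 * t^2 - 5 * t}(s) 10/s^3 - 5/s^2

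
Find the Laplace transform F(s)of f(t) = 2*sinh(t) 2/(s^2 - 1)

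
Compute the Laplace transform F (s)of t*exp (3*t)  (s - 3)^ (-2)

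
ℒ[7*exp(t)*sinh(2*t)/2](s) 7/((s - 1)^2 - 4)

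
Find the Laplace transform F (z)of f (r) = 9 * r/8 9/ (8 * z^2)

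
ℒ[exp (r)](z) 1/ (z - 1)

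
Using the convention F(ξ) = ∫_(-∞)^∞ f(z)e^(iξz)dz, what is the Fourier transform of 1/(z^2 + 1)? pi*exp(-Abs(ξ))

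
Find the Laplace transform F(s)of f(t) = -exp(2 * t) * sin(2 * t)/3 -2/(3 * (s - 2)^2+12)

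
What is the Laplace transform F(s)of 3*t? 3/s^2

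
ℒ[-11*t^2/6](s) -11/(3*s^3)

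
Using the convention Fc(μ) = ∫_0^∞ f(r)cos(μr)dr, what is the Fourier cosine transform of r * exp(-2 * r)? (4 - μ^2)/(μ^2 + 4)^2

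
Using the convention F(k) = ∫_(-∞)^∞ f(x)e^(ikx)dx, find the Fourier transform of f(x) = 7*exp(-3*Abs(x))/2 21/(k^2 + 9)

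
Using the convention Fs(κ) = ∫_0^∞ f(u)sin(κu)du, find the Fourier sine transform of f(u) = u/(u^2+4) pi*exp(-2*κ)/2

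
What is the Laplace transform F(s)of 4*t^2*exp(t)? 8/(s - 1)^3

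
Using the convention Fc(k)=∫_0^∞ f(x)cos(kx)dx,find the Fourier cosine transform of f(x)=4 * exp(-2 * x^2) sqrt(2) * sqrt(pi) * exp(-k^2/8)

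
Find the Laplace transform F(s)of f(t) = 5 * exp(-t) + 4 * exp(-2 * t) 4/(s + 2) + 5/(s + 1)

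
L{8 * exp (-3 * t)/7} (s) 8/ (7 * (s + 3))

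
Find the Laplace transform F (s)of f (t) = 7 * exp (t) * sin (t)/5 7/ (5 * ( (s - 1)^2 + 1))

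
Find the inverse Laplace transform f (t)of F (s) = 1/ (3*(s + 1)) exp (-t)/3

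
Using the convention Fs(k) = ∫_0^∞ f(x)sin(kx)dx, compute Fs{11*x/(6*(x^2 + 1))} 11*pi*exp(-k)/12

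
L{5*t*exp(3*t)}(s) 5/(s - 3)^2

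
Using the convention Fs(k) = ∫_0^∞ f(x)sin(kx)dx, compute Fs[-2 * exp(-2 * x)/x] -2 * atan(k/2)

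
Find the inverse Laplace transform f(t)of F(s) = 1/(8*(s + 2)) exp(-2*t)/8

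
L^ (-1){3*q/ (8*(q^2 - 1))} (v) 3*cosh (v)/8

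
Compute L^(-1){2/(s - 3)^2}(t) 2*t*exp(3*t)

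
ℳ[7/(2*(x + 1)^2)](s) -7*pi*(s - 1)/(2*sin(pi*s))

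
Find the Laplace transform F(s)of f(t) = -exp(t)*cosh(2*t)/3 (1 - s)/(3*((s - 1)^2-4))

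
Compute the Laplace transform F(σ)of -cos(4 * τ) -σ/(σ^2 + 16)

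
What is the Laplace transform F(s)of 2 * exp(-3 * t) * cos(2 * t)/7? 2 * (s + 3)/(7 * ((s + 3)^2 + 4))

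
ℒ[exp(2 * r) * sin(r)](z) 1/((z - 2)^2 + 1)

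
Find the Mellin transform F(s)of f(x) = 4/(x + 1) 4*pi*csc(pi*s)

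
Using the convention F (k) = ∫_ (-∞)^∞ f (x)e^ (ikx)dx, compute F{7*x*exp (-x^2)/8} 7*I*sqrt (pi)*k*exp (-k^2/4)/16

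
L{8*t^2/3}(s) 16/(3*s^3)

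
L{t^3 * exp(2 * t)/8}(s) 3/(4 * (s - 2)^4)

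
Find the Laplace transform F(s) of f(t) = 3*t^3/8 9/(4*s^4) 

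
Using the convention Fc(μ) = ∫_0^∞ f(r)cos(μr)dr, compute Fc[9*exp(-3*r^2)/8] 3*sqrt(3)*sqrt(pi)*exp(-μ^2/12)/16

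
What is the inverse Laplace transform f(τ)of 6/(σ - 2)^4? τ^3*exp(2*τ)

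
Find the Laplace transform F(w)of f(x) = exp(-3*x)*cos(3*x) (w + 3)/((w + 3)^2 + 9)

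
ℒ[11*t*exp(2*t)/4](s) 11/(4*(s - 2)^2)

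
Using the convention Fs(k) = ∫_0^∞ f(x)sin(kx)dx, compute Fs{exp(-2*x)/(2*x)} atan(k/2)/2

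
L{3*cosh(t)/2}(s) 3*s/(2*(s^2-1))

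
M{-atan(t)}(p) pi * sec(pi * p/2)/(2 * p)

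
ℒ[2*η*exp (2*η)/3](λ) 2/ (3*(λ - 2)^2)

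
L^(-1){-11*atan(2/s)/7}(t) -11*sin(2*t)/(7*t)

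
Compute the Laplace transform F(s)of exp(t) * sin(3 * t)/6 1/(2 * ((s - 1)^2 + 9))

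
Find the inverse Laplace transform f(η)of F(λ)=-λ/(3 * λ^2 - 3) -cosh(η)/3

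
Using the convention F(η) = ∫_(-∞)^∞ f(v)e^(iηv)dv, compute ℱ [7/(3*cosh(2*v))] 7*pi/(6*cosh(pi*η/4))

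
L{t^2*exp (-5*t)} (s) 2/ (s + 5)^3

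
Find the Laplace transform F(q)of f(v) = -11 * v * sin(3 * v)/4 -33 * q/(2 * (q^2 + 9)^2)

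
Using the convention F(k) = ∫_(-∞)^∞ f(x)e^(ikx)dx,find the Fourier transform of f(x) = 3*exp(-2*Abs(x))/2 6/(k^2 + 4)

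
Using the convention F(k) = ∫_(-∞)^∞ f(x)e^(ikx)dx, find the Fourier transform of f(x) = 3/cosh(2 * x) 3 * pi/(2 * cosh(pi * k/4))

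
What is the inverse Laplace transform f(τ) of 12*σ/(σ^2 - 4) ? 12*cosh(2*τ) 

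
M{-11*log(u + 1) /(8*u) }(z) 11*pi*csc(pi*z) /(8*(z - 1) ) 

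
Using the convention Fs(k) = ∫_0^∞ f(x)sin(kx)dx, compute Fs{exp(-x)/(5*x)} atan(k)/5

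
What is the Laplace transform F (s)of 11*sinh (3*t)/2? 33/ (2*(s^2 - 9))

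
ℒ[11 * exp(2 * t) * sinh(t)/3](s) 11/(3 * ((s - 2)^2 - 1))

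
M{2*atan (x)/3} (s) -pi*sec (pi*s/2)/ (3*s)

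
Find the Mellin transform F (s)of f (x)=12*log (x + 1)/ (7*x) -12*pi*csc (pi*s)/ (7*s - 7)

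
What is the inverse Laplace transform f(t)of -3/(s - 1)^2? -3 * t * exp(t)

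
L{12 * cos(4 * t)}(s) 12 * s/(s^2 + 16)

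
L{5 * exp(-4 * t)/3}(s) 5/(3 * (s + 4))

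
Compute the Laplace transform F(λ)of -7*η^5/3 -280/λ^6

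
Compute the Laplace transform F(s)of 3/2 3/(2 * s)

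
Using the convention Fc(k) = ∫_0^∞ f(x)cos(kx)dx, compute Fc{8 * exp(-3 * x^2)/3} 4 * sqrt(3) * sqrt(pi) * exp(-k^2/12)/9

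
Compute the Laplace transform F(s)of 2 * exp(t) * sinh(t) 2/(s * (s - 2))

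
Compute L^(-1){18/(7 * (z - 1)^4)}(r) 3 * r^3 * exp(r)/7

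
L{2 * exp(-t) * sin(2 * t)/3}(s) 4/(3 * ((s+1)^2+4))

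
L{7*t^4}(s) 168/s^5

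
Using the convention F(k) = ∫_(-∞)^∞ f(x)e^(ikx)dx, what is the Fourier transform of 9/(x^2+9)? 3 * pi * exp(-3 * Abs(k))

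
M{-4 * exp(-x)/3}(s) -4 * gamma(s)/3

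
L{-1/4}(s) -1/(4 * s)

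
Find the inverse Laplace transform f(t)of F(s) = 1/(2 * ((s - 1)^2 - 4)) exp(t) * sinh(2 * t)/4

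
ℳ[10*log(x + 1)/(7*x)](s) -10*pi*csc(pi*s)/(7*s - 7)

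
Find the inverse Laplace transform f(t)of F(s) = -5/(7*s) -5/7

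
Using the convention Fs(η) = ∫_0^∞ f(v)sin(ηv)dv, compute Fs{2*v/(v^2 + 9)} pi*exp(-3*η)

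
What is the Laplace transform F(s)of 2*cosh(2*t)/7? 2*s/(7*(s^2 - 4))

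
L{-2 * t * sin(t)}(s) -4 * s/(s^2+1)^2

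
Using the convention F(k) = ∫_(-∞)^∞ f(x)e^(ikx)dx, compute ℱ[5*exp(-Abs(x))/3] 10/(3*(k^2 + 1))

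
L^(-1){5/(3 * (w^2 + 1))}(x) 5 * sin(x)/3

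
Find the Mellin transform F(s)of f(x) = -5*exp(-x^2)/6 -5*gamma(s/2)/12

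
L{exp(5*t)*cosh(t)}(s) (s - 5)/((s - 5)^2 - 1)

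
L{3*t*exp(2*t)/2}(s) 3/(2*(s - 2)^2)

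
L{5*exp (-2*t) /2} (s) 5/ (2*(s + 2) ) 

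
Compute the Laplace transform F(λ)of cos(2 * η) λ/(λ^2 + 4)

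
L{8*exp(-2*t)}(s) 8/(s+2)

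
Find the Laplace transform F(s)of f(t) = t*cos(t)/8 (s^2 - 1)/(8*(s^2 + 1)^2)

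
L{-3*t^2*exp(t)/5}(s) -6/(5*(s - 1)^3)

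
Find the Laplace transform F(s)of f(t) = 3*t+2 2/s+3/s^2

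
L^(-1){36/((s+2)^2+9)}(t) 12*exp(-2*t)*sin(3*t)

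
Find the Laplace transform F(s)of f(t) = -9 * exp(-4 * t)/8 -9/(8 * s + 32)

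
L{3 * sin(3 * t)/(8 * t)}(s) 3 * atan(3/s)/8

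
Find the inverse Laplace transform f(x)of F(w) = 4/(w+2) 4 * exp(-2 * x)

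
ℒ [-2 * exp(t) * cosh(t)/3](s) 2 * (1 - s)/(3 * s * (s - 2))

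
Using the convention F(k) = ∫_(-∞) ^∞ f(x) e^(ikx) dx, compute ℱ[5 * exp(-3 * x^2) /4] 5 * sqrt(3) * sqrt(pi) * exp(-k^2/12) /12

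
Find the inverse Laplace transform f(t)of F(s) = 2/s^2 2 * t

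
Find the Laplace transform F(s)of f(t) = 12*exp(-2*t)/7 12/(7*(s + 2))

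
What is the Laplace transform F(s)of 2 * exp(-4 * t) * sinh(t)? 2/((s + 4)^2 - 1)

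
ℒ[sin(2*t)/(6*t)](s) atan(2/s)/6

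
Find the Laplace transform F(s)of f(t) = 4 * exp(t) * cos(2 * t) 4 * (s - 1)/((s - 1)^2 + 4)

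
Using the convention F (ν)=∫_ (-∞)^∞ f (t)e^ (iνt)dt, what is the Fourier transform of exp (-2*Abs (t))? 4/ (ν^2+4)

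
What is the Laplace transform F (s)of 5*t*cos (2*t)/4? 5*(s^2-4)/ (4*(s^2 + 4)^2)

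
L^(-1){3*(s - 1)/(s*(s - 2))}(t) 3*exp(t)*cosh(t)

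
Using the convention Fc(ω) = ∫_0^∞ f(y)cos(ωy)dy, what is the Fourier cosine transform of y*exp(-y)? (1 - ω^2)/(ω^2+1)^2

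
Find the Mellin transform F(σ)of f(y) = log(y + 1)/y -pi * csc(pi * σ)/(σ - 1)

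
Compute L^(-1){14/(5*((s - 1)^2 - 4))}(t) 7*exp(t)*sinh(2*t)/5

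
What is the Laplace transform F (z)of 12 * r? 12/z^2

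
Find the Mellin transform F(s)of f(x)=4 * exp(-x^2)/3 2 * gamma(s/2)/3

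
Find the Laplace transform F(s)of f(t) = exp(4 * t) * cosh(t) (s - 4)/((s - 4)^2 - 1)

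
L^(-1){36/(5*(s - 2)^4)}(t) 6*t^3*exp(2*t)/5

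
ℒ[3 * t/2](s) 3/(2 * s^2)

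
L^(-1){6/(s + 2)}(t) 6*exp(-2*t)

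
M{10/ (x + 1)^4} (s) 5*gamma (s)*gamma (4 - s)/3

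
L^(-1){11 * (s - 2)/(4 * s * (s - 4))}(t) 11 * exp(2 * t) * cosh(2 * t)/4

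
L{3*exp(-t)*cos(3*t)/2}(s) 3*(s+1)/(2*((s+1)^2+9))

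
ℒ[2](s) 2/s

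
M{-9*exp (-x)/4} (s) -9*gamma (s)/4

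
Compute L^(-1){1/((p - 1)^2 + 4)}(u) exp(u) * sin(2 * u)/2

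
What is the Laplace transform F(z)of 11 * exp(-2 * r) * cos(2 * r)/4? 11 * (z+2)/(4 * ((z+2)^2+4))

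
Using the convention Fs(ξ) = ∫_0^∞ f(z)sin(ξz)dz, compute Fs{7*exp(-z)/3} 7*ξ/(3*(ξ^2 + 1))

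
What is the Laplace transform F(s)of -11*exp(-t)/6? -11/(6*s + 6)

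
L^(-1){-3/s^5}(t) -t^4/8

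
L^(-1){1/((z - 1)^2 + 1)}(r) exp(r) * sin(r)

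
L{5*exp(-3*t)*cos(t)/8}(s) 5*(s+3)/(8*((s+3)^2+1))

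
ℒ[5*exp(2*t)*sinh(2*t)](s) 10/(s*(s - 4))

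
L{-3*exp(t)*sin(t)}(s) -3/((s - 1)^2 + 1)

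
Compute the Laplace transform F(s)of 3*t 3/s^2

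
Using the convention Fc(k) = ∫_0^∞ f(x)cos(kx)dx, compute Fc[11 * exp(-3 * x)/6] 11/(2 * (k^2 + 9))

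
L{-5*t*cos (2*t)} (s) 5*(4 - s^2)/ (s^2 + 4)^2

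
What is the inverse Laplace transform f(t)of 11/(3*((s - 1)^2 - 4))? 11*exp(t)*sinh(2*t)/6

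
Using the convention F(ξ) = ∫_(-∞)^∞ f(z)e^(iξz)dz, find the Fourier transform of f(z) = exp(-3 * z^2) sqrt(3) * sqrt(pi) * exp(-ξ^2/12)/3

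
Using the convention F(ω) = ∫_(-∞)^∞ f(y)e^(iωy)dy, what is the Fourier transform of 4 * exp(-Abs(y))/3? 8/(3 * (ω^2 + 1))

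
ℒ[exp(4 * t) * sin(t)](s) 1/((s - 4)^2 + 1)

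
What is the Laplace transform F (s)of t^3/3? 2/s^4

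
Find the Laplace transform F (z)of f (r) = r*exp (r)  (z - 1)^ (-2)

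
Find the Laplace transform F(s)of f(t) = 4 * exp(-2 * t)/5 4/(5 * (s + 2))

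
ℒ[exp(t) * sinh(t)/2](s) 1/(2 * s * (s - 2))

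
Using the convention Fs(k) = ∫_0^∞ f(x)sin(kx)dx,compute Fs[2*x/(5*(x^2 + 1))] pi*exp(-k)/5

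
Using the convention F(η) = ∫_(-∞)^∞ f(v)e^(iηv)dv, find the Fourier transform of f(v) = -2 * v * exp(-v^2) -I * sqrt(pi) * η * exp(-η^2/4)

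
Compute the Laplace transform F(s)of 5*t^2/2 5/s^3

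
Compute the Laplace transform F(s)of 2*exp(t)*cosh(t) 2*(s - 1)/(s*(s - 2))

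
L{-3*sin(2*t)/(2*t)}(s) -3*atan(2/s)/2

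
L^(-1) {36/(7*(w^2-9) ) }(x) 12*sinh(3*x) /7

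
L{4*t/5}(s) 4/(5*s^2)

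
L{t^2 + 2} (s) 2/s^3 + 2/s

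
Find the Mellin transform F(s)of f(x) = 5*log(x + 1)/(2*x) -5*pi*csc(pi*s)/(2*s - 2)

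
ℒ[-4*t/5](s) -4/(5*s^2)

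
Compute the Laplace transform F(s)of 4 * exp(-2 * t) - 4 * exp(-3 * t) 4/(s + 2) - 4/(s + 3)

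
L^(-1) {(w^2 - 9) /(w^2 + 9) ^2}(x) x*cos(3*x) 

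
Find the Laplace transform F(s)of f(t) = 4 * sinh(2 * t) 8/(s^2 - 4)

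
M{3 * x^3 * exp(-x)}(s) 3 * gamma(s + 3)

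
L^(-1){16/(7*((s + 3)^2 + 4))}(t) 8*exp(-3*t)*sin(2*t)/7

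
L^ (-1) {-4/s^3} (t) -2*t^2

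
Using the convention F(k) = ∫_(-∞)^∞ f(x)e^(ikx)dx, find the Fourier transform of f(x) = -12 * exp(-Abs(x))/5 -24/(5 * k^2 + 5)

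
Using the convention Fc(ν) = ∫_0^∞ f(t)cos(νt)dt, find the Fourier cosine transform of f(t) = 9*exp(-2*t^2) 9*sqrt(2)*sqrt(pi)*exp(-ν^2/8)/4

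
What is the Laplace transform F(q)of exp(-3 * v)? 1/(q+3)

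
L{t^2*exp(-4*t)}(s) 2/(s + 4)^3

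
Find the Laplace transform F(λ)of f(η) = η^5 120/λ^6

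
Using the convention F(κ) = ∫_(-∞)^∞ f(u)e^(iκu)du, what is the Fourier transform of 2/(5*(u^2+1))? 2*pi*exp(-Abs(κ))/5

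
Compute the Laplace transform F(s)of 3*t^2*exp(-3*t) 6/(s + 3)^3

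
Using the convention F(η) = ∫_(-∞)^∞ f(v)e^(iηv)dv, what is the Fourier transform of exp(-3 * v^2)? sqrt(3) * sqrt(pi) * exp(-η^2/12)/3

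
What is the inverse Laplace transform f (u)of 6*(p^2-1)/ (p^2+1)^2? 6*u*cos (u)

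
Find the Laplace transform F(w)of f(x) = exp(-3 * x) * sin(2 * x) 2/((w + 3)^2 + 4)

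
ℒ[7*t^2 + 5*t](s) 14/s^3 + 5/s^2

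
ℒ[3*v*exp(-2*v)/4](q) 3/(4*(q + 2)^2)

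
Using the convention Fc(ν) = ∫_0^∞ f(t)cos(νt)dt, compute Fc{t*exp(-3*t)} (9 - ν^2)/(ν^2 + 9)^2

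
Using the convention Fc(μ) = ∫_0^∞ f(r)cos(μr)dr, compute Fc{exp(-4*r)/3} 4/(3*(μ^2 + 16))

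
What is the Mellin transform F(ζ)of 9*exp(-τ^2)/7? 9*gamma(ζ/2)/14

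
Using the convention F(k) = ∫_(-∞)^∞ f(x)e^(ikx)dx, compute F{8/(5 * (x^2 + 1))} 8 * pi * exp(-Abs(k))/5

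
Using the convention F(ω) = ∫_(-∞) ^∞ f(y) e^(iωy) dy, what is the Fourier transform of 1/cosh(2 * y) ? pi/(2 * cosh(pi * ω/4) ) 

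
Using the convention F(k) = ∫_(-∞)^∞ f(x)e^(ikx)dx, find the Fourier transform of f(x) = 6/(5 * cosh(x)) 6 * pi/(5 * cosh(pi * k/2))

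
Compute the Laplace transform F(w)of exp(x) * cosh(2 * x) (w - 1)/((w - 1)^2-4)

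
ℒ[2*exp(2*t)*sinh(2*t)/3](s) 4/(3*s*(s - 4))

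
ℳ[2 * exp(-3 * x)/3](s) 2 * gamma(s)/(3 * 3^s)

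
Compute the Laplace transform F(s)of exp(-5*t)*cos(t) (s + 5)/((s + 5)^2 + 1)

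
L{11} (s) 11/s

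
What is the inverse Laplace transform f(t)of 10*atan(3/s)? 10*sin(3*t)/t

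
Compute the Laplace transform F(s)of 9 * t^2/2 9/s^3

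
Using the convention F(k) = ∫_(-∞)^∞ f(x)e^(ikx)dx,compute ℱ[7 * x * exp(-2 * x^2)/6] 7 * sqrt(2) * I * sqrt(pi) * k * exp(-k^2/8)/48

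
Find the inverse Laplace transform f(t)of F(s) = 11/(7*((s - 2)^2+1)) 11*exp(2*t)*sin(t)/7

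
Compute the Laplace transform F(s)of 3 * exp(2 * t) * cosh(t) 3 * (s - 2)/((s - 2)^2-1)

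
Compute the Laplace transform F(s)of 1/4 1/(4 * s)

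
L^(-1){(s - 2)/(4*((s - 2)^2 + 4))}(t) exp(2*t)*cos(2*t)/4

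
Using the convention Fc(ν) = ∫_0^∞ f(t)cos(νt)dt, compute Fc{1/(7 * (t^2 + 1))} pi * exp(-ν)/14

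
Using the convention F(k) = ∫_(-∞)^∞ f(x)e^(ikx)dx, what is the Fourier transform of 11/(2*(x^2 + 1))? 11*pi*exp(-Abs(k))/2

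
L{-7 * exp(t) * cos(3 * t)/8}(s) 7 * (1 - s)/(8 * ((s - 1)^2 + 9))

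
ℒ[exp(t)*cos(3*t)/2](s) (s - 1)/(2*((s - 1)^2 + 9))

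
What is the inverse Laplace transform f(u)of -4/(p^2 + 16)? -sin(4*u)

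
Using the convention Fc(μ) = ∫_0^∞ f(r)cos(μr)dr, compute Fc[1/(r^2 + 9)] pi*exp(-3*μ)/6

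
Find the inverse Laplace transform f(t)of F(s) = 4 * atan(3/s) 4 * sin(3 * t)/t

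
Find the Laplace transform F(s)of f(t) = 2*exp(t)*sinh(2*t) 4/((s - 1)^2 - 4)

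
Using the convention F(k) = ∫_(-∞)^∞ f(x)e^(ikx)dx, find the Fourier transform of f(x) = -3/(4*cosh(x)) -3*pi/(4*cosh(pi*k/2))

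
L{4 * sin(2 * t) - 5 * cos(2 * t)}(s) 8/(s^2 + 4) - 5 * s/(s^2 + 4)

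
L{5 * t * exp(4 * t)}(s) 5/(s - 4)^2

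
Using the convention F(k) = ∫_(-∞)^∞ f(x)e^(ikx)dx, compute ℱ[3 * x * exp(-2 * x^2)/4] 3 * sqrt(2) * I * sqrt(pi) * k * exp(-k^2/8)/32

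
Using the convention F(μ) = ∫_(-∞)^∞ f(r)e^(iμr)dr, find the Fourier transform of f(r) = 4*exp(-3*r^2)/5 4*sqrt(3)*sqrt(pi)*exp(-μ^2/12)/15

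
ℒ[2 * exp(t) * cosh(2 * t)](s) 2 * (s - 1)/((s - 1)^2 - 4)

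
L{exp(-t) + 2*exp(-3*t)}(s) 2/(s + 3) + 1/(s + 1)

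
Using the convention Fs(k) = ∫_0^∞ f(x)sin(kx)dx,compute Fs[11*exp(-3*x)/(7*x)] 11*atan(k/3)/7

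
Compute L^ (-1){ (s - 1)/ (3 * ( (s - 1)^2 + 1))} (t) exp (t) * cos (t)/3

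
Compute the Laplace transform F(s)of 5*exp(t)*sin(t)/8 5/(8*((s - 1)^2 + 1))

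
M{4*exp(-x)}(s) 4*gamma(s)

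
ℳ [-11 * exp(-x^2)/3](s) -11 * gamma(s/2)/6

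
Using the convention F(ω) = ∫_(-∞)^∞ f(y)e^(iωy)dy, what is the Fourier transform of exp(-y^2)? sqrt(pi) * exp(-ω^2/4)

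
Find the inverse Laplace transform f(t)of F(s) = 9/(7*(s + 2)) 9*exp(-2*t)/7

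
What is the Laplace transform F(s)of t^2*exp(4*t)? 2/(s - 4)^3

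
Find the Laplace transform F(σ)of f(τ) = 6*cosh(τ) 6*σ/(σ^2 - 1)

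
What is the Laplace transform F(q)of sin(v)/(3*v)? atan(1/q)/3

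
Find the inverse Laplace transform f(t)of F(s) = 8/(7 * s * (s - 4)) 4 * exp(2 * t) * sinh(2 * t)/7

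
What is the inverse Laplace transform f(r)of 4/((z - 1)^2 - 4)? 2 * exp(r) * sinh(2 * r)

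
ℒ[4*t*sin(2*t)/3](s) 16*s/(3*(s^2 + 4)^2)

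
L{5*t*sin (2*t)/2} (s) 10*s/ (s^2+4)^2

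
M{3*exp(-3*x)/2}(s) 3^(1 - s)*gamma(s)/2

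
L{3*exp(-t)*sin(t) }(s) 3/((s + 1) ^2 + 1) 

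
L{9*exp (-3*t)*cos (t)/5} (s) 9*(s + 3)/ (5*( (s + 3)^2 + 1))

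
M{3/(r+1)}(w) 3*pi*csc(pi*w)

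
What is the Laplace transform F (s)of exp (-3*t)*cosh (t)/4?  (s+3)/ (4*( (s+3)^2 - 1))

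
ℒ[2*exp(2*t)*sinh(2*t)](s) 4/(s*(s - 4))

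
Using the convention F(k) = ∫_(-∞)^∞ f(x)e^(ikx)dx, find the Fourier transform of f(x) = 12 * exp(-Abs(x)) 24/(k^2 + 1)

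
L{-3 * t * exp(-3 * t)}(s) -3/(s + 3)^2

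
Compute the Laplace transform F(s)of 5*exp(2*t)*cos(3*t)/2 5*(s - 2)/(2*((s - 2)^2 + 9))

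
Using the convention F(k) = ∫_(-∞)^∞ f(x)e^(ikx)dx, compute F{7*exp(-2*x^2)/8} 7*sqrt(2)*sqrt(pi)*exp(-k^2/8)/16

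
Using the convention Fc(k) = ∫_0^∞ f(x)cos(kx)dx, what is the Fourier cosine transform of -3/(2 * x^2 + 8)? -3 * pi * exp(-2 * k)/8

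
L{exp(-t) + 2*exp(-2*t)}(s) 2/(s + 2) + 1/(s + 1)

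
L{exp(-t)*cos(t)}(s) (s + 1)/((s + 1)^2 + 1)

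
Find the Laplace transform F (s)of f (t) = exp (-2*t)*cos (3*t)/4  (s + 2)/ (4*( (s + 2)^2 + 9))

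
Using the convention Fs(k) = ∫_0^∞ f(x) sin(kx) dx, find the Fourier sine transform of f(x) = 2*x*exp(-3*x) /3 4*k/(k^2 + 9) ^2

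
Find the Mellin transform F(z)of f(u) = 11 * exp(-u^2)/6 11 * gamma(z/2)/12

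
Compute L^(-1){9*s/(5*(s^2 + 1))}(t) 9*cos(t)/5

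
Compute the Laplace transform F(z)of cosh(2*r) z/(z^2 - 4)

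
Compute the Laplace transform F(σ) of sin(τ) 1/(σ^2 + 1) 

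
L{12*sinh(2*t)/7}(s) 24/(7*(s^2-4))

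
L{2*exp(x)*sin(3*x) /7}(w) 6/(7*((w - 1) ^2 + 9) ) 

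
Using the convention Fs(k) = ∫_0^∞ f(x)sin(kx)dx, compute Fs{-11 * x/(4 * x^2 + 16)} -11 * pi * exp(-2 * k)/8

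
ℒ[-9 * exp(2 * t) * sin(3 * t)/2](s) -27/(2 * (s - 2)^2 + 18)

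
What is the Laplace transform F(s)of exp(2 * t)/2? 1/(2 * (s - 2))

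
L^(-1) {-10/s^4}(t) -5 * t^3/3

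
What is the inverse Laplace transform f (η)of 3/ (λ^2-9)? sinh (3 * η)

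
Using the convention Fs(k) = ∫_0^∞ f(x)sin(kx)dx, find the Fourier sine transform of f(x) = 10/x 5*pi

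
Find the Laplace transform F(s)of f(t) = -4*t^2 -8/s^3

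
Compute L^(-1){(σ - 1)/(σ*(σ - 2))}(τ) exp(τ)*cosh(τ)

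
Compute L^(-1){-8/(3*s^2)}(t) -8*t/3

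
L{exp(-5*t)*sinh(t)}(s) 1/((s + 5)^2 - 1)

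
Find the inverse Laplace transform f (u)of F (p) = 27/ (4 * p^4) 9 * u^3/8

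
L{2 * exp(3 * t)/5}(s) 2/(5 * (s - 3))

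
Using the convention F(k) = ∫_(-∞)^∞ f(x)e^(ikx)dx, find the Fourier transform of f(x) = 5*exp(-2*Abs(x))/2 10/(k^2+4)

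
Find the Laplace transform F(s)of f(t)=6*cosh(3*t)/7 6*s/(7*(s^2 - 9))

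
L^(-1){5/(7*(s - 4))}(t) 5*exp(4*t)/7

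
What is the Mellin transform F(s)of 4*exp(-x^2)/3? 2*gamma(s/2)/3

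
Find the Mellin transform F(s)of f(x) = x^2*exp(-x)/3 gamma(s + 2)/3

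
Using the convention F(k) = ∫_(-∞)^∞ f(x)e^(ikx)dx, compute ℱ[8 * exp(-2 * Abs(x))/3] 32/(3 * (k^2 + 4))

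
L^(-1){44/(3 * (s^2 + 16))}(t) 11 * sin(4 * t)/3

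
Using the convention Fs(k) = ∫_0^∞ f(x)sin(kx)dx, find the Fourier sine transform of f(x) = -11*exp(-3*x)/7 -11*k/(7*k^2 + 63)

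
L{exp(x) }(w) 1/(w - 1) 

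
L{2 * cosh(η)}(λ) 2 * λ/(λ^2 - 1)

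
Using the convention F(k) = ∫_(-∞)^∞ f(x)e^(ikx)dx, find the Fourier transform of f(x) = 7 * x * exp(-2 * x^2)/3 7 * sqrt(2) * I * sqrt(pi) * k * exp(-k^2/8)/24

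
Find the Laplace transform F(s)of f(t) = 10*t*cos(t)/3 10*(s^2 - 1)/(3*(s^2+1)^2)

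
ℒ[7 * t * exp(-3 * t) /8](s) 7/(8 * (s + 3) ^2) 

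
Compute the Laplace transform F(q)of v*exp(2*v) (q - 2)^(-2)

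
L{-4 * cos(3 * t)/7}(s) -4 * s/(7 * s^2 + 63)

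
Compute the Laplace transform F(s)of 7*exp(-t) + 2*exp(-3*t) 7/(s + 1) + 2/(s + 3)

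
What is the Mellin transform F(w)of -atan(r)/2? pi*sec(pi*w/2)/(4*w)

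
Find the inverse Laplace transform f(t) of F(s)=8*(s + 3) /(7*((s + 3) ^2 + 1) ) 8*exp(-3*t)*cos(t) /7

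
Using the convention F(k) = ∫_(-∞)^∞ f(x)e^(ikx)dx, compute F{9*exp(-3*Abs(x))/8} 27/(4*(k^2+9))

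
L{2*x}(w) 2/w^2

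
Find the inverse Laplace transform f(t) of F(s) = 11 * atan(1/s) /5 11 * sin(t) /(5 * t) 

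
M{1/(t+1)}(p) pi * csc(pi * p)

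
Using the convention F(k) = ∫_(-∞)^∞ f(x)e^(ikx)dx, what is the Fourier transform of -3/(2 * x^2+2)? -3 * pi * exp(-Abs(k))/2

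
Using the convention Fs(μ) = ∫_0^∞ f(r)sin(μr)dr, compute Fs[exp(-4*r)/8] μ/(8*(μ^2+16))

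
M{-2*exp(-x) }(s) -2*gamma(s) 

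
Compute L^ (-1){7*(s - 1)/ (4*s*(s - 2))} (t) 7*exp (t)*cosh (t)/4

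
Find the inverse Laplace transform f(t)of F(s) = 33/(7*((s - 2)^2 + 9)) 11*exp(2*t)*sin(3*t)/7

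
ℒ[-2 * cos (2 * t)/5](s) -2 * s/ (5 * s^2+20)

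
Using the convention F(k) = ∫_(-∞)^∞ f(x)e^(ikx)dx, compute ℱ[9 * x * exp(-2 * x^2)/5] 9 * sqrt(2) * I * sqrt(pi) * k * exp(-k^2/8)/40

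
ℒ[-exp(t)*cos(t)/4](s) (1 - s)/(4*((s - 1)^2+1))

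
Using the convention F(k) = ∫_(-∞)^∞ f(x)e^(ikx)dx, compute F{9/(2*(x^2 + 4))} 9*pi*exp(-2*Abs(k))/4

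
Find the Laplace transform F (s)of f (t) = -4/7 -4/ (7*s)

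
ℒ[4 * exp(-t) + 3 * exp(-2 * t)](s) 3/(s + 2) + 4/(s + 1)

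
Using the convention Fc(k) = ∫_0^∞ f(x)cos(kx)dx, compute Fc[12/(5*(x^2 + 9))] 2*pi*exp(-3*k)/5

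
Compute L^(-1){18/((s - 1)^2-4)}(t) 9 * exp(t) * sinh(2 * t)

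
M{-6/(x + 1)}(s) -6*pi*csc(pi*s)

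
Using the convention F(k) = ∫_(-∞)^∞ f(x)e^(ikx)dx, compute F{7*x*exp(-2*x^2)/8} 7*sqrt(2)*I*sqrt(pi)*k*exp(-k^2/8)/64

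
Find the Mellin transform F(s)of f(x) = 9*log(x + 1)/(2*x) -9*pi*csc(pi*s)/(2*s - 2)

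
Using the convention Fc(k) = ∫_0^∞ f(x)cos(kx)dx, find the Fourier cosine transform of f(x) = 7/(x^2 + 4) 7 * pi * exp(-2 * k)/4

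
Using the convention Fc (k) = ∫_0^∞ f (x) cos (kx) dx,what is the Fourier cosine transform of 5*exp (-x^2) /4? 5*sqrt (pi)*exp (-k^2/4) /8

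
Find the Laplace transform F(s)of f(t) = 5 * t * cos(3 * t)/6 5 * (s^2-9)/(6 * (s^2 + 9)^2)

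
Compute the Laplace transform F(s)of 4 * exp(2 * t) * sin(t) 4/((s - 2)^2 + 1)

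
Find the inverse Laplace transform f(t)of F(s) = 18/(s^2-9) 6*sinh(3*t)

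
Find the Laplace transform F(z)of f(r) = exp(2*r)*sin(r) 1/((z - 2)^2 + 1)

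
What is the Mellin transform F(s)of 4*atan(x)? -2*pi*sec(pi*s/2)/s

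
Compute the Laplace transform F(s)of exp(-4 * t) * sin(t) 1/((s+4)^2+1)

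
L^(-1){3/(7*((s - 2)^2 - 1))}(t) 3*exp(2*t)*sinh(t)/7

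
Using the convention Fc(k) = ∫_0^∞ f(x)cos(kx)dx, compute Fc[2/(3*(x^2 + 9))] pi*exp(-3*k)/9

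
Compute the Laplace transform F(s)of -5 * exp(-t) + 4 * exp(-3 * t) 4/(s + 3) - 5/(s + 1)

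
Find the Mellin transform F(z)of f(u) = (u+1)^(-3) pi*(z - 2)*(z - 1)/(2*sin(pi*z))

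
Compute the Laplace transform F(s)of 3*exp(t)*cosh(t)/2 3*(s - 1)/(2*s*(s - 2))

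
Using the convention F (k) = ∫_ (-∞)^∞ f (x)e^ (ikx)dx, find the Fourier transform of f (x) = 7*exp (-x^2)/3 7*sqrt (pi)*exp (-k^2/4)/3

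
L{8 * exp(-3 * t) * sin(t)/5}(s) 8/(5 * ((s+3)^2+1))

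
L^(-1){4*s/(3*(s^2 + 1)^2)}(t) 2*t*sin(t)/3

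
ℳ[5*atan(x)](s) -5*pi*sec(pi*s/2)/(2*s)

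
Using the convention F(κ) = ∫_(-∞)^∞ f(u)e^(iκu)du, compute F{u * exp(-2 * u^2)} sqrt(2) * I * sqrt(pi) * κ * exp(-κ^2/8)/8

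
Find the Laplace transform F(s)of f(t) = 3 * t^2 6/s^3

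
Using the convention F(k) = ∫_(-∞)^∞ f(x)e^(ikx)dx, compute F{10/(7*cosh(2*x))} 5*pi/(7*cosh(pi*k/4))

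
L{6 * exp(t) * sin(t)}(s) 6/((s - 1)^2 + 1)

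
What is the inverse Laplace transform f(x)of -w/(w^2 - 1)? -cosh(x)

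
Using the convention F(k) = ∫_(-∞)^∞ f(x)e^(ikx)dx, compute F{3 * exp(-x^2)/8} 3 * sqrt(pi) * exp(-k^2/4)/8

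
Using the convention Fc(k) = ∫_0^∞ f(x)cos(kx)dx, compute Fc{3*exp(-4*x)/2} 6/(k^2 + 16)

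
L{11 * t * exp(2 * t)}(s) 11/(s - 2)^2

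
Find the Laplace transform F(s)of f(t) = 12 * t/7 12/(7 * s^2)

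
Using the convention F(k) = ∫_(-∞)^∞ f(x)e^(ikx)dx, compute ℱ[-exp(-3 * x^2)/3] -sqrt(3) * sqrt(pi) * exp(-k^2/12)/9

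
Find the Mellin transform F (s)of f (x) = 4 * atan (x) -2 * pi * sec (pi * s/2)/s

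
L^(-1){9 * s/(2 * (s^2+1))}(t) 9 * cos(t)/2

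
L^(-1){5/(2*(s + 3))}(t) 5*exp(-3*t)/2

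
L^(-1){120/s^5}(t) 5 * t^4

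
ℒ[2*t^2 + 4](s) 4/s^3 + 4/s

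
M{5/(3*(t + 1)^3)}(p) 5*pi*(p - 2)*(p - 1)/(6*sin(pi*p))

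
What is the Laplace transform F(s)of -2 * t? -2/s^2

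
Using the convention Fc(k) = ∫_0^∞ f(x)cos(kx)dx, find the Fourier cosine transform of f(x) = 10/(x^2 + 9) 5*pi*exp(-3*k)/3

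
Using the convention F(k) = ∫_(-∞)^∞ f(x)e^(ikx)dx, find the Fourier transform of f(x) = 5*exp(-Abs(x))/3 10/(3*(k^2 + 1))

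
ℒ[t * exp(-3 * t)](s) (s + 3) ^(-2) 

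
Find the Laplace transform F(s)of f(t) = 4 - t 4/s - 1/s^2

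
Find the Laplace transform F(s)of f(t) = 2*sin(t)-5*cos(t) 2/(s^2 + 1)-5*s/(s^2 + 1)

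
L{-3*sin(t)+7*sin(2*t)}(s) 14/(s^2+4) - 3/(s^2+1)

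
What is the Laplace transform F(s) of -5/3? -5/(3 * s) 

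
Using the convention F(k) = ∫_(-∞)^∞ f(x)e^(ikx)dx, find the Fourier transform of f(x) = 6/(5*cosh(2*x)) 3*pi/(5*cosh(pi*k/4))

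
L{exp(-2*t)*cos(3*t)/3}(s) (s + 2)/(3*((s + 2)^2 + 9))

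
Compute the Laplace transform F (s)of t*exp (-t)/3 1/ (3*(s + 1)^2)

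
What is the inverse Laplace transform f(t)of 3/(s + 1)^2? 3 * t * exp(-t)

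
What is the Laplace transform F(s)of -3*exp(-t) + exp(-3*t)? 1/(s + 3) - 3/(s + 1)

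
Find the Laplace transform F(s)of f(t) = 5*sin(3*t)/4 15/(4*(s^2 + 9))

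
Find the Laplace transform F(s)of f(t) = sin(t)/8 1/(8 * (s^2 + 1))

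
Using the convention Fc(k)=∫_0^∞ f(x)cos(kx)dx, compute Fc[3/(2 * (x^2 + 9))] pi * exp(-3 * k)/4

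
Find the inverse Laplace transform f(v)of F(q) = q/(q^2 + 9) cos(3*v)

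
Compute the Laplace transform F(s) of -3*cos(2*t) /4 -3*s/(4*s^2 + 16) 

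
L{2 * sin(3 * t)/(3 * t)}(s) 2 * atan(3/s)/3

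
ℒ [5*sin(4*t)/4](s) 5/(s^2+16)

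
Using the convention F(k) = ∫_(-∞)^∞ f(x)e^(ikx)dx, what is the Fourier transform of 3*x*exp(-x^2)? 3*I*sqrt(pi)*k*exp(-k^2/4)/2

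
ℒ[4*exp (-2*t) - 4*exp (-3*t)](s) 4/ (s+2) - 4/ (s+3)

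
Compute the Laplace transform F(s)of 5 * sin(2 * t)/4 5/(2 * (s^2 + 4))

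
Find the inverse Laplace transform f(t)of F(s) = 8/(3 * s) 8/3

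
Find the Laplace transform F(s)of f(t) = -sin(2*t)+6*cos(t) 6*s/(s^2+1)-2/(s^2+4)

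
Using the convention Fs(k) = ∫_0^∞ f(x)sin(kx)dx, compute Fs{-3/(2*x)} -3*pi/4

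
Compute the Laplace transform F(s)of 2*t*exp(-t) 2/(s + 1)^2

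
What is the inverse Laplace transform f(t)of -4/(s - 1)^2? -4*t*exp(t)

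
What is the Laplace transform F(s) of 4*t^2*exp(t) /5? 8/(5*(s - 1) ^3) 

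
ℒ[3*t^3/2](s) 9/s^4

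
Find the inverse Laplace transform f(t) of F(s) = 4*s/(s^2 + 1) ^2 2*t*sin(t) 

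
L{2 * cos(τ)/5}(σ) 2 * σ/(5 * (σ^2 + 1))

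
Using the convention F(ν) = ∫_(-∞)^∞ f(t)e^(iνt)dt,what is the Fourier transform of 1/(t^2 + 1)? pi * exp(-Abs(ν))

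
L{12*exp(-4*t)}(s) 12/(s + 4)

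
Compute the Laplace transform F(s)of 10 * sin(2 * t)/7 20/(7 * (s^2 + 4))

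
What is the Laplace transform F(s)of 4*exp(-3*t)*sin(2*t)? 8/((s + 3)^2 + 4)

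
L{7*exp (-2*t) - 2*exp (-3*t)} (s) 7/ (s + 2) - 2/ (s + 3)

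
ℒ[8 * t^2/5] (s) 16/(5 * s^3)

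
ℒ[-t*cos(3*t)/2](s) (9 - s^2)/(2*(s^2+9)^2)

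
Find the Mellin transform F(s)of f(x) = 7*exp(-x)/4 7*gamma(s)/4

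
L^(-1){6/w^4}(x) x^3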